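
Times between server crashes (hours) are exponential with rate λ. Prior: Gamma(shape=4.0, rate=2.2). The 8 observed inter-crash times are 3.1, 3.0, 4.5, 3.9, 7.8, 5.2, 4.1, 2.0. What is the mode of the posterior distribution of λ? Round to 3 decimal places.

0.307

Σ times = 33.6. Posterior: Gamma(shape = 4.0+8 = 12.0, rate = 2.2+33.6 = 35.8).
Mode = (α−1)/β = 11.0/35.8 = 0.307.
Mean = α/β = 12.0/35.8 = 0.335.
This is the posterior mode — the MAP estimate.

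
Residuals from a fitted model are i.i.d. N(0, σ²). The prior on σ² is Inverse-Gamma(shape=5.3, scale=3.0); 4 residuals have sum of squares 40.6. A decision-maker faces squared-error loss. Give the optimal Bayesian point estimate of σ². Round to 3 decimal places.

Posterior: Inverse-Gamma(shape = 5.3+4/2 = 7.3, scale = 3.0+40.6/2 = 23.3).
Mode = β/(α+1) = 23.3/8.3 = 2.807.
Mean = β/(α−1) = 23.3/6.3 = 3.698.
Squared-error loss ⇒ the optimal estimator is the posterior mean.

3.698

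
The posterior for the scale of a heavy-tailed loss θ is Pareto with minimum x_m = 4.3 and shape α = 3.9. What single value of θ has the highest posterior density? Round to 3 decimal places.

The Pareto density is strictly decreasing on [x_m, ∞), so the mode is x_m = 4.300.
Mean = α·x_m/(α−1) = 3.9·4.3/2.9 = 5.783.
This is the posterior mode — the MAP estimate.

4.300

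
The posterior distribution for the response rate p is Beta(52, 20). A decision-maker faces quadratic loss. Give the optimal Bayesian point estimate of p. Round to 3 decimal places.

0.722

Mode = (52−1)/(52+20−2) = 51/70 = 0.729.
Mean = 52/(52+20) = 52/72 = 0.722.
Quadratic loss ⇒ the optimal estimator is the posterior mean.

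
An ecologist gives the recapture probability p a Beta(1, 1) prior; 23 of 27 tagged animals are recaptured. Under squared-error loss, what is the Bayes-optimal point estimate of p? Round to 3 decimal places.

0.828

Posterior: Beta(1+23, 1+4) = Beta(24, 5).
Mode = (24−1)/(24+5−2) = 23/27 = 0.852.
With a flat prior the MAP equals the MLE, 23/27.
Mean = 24/(24+5) = 24/29 = 0.828.
Squared-error loss ⇒ the optimal estimator is the posterior mean.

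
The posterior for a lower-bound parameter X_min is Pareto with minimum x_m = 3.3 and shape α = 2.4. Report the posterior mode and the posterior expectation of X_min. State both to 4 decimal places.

The Pareto density is strictly decreasing on [x_m, ∞), so the mode is x_m = 3.3000.
Mean = α·x_m/(α−1) = 2.4·3.3/1.4 = 5.6571.
The mean is pulled above the mode by the posterior's right skew.

posterior mode = 3.3000, posterior expectation = 5.6571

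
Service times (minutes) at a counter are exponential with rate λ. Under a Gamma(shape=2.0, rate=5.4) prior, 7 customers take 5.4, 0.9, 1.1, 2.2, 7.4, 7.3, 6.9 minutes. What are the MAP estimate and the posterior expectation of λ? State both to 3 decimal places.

Σ times = 31.2. Posterior: Gamma(shape = 2.0+7 = 9.0, rate = 5.4+31.2 = 36.6).
Mode = (α−1)/β = 8.0/36.6 = 0.219.
Mean = α/β = 9.0/36.6 = 0.246.

MAP = 0.219; posterior mean = 0.246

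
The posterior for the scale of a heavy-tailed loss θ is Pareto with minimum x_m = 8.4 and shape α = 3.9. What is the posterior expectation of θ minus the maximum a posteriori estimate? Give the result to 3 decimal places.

2.897

The Pareto density is strictly decreasing on [x_m, ∞), so the mode is x_m = 8.400.
Mean = α·x_m/(α−1) = 3.9·8.4/2.9 = 11.297.
Difference = 11.297 − 8.400 = 2.897.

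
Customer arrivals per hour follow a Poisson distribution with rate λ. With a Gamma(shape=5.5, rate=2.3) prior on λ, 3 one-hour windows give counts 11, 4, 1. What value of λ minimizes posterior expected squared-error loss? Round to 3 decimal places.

Σ counts = 16. Posterior: Gamma(shape = 5.5+16 = 21.5, rate = 2.3+3 = 5.3).
Mode = (α−1)/β = 20.5/5.3 = 3.868.
Mean = α/β = 21.5/5.3 = 4.057.
Squared-error loss ⇒ the optimal estimator is the posterior mean.

4.057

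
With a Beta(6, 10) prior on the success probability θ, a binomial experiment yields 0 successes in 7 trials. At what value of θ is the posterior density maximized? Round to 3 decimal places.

Posterior: Beta(6+0, 10+7) = Beta(6, 17).
Mode = (6−1)/(6+17−2) = 5/21 = 0.238.
Mean = 6/(6+17) = 6/23 = 0.261.
This is the posterior mode — the MAP estimate.

0.238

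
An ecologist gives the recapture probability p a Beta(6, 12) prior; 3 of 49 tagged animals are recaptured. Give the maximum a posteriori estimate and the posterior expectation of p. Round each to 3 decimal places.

p_MAP = 0.123, E[p|data] = 0.134

Posterior: Beta(6+3, 12+46) = Beta(9, 58).
Mode = (9−1)/(9+58−2) = 8/65 = 0.123.
Mean = 9/(9+58) = 9/67 = 0.134.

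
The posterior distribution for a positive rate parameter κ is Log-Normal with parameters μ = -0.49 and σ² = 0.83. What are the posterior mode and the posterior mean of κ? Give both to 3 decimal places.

κ_MAP = 0.267, E[κ|data] = 0.928

Mode = exp(μ − σ²) = exp(-1.32) = 0.267.
Mean = exp(μ + σ²/2) = exp(-0.075) = 0.928.
Right-skewed posterior ⇒ mode < mean.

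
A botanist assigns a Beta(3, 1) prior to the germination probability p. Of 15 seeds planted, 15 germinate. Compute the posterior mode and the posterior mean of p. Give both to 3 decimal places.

MAP = 1.000, posterior mean = 0.947

Posterior: Beta(3+15, 1+0) = Beta(18, 1).
Since β = 1 ≤ 1 and α > 1, the Beta density is monotone increasing on [0,1]; the mode is at 1.
Mean = 18/(18+1) = 0.947.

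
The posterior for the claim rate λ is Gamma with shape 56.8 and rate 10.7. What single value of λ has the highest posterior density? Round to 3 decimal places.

Mode = (α−1)/β = 55.8/10.7 = 5.215.
Mean = α/β = 56.8/10.7 = 5.308.
This is the posterior mode — the MAP estimate.

5.215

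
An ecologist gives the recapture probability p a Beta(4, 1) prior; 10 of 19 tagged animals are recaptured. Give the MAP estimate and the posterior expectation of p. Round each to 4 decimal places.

Posterior: Beta(4+10, 1+9) = Beta(14, 10).
Mode = (14−1)/(14+10−2) = 13/22 = 0.5909.
Mean = 14/(14+10) = 14/24 = 0.5833.
The mean is pulled below the mode by the posterior's left skew.

p_MAP = 0.5909, E[p|data] = 0.5833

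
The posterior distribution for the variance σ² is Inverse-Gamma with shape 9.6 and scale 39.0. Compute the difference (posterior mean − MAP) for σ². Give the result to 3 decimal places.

0.856

Mode = β/(α+1) = 39.0/10.6 = 3.679.
Mean = β/(α−1) = 39.0/8.6 = 4.535.
Difference = 4.535 − 3.679 = 0.856.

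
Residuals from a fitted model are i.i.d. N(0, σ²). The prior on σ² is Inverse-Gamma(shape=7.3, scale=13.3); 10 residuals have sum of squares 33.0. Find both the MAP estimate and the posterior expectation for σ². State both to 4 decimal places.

MAP = 2.2406; posterior mean = 2.6372

Posterior: Inverse-Gamma(shape = 7.3+10/2 = 12.3, scale = 13.3+33.0/2 = 29.8).
Mode = β/(α+1) = 29.8/13.3 = 2.2406.
Mean = β/(α−1) = 29.8/11.3 = 2.6372.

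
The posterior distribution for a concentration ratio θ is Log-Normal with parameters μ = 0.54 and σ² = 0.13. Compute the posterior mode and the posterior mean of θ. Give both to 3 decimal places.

Mode = exp(μ − σ²) = exp(0.41) = 1.507.
Mean = exp(μ + σ²/2) = exp(0.605) = 1.831.

MAP = 1.507, posterior mean = 1.831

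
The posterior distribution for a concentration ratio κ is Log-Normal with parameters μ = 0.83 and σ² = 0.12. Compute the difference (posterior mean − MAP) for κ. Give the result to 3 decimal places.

0.401

Mode = exp(μ − σ²) = exp(0.71) = 2.034.
Mean = exp(μ + σ²/2) = exp(0.890) = 2.435.
Difference = 2.435 − 2.034 = 0.401.
Mean > mode: the posterior has a right tail.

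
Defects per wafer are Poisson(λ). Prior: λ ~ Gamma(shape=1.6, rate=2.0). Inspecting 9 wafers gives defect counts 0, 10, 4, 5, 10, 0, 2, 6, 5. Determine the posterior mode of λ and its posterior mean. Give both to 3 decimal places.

Σ counts = 42. Posterior: Gamma(shape = 1.6+42 = 43.6, rate = 2.0+9 = 11.0).
Mode = (α−1)/β = 42.6/11.0 = 3.873.
Mean = α/β = 43.6/11.0 = 3.964.

MAP: 3.873. Posterior mean: 3.964.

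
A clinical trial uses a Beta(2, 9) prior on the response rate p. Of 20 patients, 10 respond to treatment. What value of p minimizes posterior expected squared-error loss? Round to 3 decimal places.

Posterior: Beta(2+10, 9+10) = Beta(12, 19).
Mode = (12−1)/(12+19−2) = 11/29 = 0.379.
Mean = 12/(12+19) = 12/31 = 0.387.
Squared-error loss ⇒ the optimal estimator is the posterior mean.

0.387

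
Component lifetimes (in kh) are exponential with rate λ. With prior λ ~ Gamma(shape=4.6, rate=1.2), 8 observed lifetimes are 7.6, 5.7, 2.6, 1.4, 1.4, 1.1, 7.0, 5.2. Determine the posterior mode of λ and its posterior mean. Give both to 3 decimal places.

MAP = 0.349, posterior mean = 0.380

Σ times = 32.0. Posterior: Gamma(shape = 4.6+8 = 12.6, rate = 1.2+32.0 = 33.2).
Mode = (α−1)/β = 11.6/33.2 = 0.349.
Mean = α/β = 12.6/33.2 = 0.380.
The mean is pulled above the mode by the posterior's right skew.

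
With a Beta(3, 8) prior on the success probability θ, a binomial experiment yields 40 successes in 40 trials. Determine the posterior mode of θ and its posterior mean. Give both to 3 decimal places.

θ_MAP = 0.857, E[θ|data] = 0.843

Posterior: Beta(3+40, 8+0) = Beta(43, 8).
Mode = (43−1)/(43+8−2) = 42/49 = 0.857.
Mean = 43/(43+8) = 43/51 = 0.843.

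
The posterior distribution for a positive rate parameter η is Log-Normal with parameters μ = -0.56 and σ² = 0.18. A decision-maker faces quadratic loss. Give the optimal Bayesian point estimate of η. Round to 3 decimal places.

0.625

Mode = exp(μ − σ²) = exp(-0.74) = 0.477.
Mean = exp(μ + σ²/2) = exp(-0.470) = 0.625.
Quadratic loss ⇒ the optimal estimator is the posterior mean.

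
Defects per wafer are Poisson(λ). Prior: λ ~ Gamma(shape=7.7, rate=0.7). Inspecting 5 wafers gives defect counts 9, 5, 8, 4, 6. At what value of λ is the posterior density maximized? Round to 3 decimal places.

6.789

Σ counts = 32. Posterior: Gamma(shape = 7.7+32 = 39.7, rate = 0.7+5 = 5.7).
Mode = (α−1)/β = 38.7/5.7 = 6.789.
Mean = α/β = 39.7/5.7 = 6.965.
This is the posterior mode — the MAP estimate.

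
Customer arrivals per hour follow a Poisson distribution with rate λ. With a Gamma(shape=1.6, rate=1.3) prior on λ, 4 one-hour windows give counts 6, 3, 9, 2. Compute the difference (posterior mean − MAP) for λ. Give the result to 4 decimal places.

Σ counts = 20. Posterior: Gamma(shape = 1.6+20 = 21.6, rate = 1.3+4 = 5.3).
Mode = (α−1)/β = 20.6/5.3 = 3.8868.
Mean = α/β = 21.6/5.3 = 4.0755.
Difference = 4.0755 − 3.8868 = 0.1887.

0.1887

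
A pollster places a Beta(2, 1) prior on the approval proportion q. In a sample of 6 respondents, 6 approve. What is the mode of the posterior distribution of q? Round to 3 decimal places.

Posterior: Beta(2+6, 1+0) = Beta(8, 1).
Since β = 1 ≤ 1 and α > 1, the Beta density is monotone increasing on [0,1]; the mode is at 1.
Mean = 8/(8+1) = 0.889.
This is the posterior mode — the MAP estimate.

1.000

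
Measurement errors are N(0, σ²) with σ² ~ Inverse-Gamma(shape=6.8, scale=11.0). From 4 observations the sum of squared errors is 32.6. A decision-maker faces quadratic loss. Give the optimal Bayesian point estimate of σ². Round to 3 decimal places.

Posterior: Inverse-Gamma(shape = 6.8+4/2 = 8.8, scale = 11.0+32.6/2 = 27.3).
Mode = β/(α+1) = 27.3/9.8 = 2.786.
Mean = β/(α−1) = 27.3/7.8 = 3.500.
Quadratic loss ⇒ the optimal estimator is the posterior mean.

3.500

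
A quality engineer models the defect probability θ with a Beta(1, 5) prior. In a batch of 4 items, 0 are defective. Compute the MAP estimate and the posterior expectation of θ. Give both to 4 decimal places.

Posterior: Beta(1+0, 5+4) = Beta(1, 9).
Since α = 1 ≤ 1 and β > 1, the Beta density is monotone decreasing on [0,1]; the mode is at 0.
Mean = 1/(1+9) = 0.1000.

MAP = 0.0000; posterior mean = 0.1000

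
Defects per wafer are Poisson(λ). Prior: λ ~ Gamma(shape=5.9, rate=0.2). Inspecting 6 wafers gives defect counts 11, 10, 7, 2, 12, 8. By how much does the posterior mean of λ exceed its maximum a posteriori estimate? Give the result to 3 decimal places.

0.161

Σ counts = 50. Posterior: Gamma(shape = 5.9+50 = 55.9, rate = 0.2+6 = 6.2).
Mode = (α−1)/β = 54.9/6.2 = 8.855.
Mean = α/β = 55.9/6.2 = 9.016.
Difference = 9.016 − 8.855 = 0.161.
Right-skewed posterior ⇒ mode < mean.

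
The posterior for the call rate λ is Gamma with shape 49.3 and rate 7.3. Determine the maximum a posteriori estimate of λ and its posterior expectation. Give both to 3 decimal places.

MAP = 6.616, posterior mean = 6.753

Mode = (α−1)/β = 48.3/7.3 = 6.616.
Mean = α/β = 49.3/7.3 = 6.753.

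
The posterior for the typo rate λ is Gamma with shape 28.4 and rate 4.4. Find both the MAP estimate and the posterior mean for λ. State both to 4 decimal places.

MAP estimate = 6.2273, posterior mean = 6.4545

Mode = (α−1)/β = 27.4/4.4 = 6.2273.
Mean = α/β = 28.4/4.4 = 6.4545.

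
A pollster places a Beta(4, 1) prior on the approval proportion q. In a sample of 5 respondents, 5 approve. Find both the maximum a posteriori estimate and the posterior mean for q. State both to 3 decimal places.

Posterior: Beta(4+5, 1+0) = Beta(9, 1).
Since β = 1 ≤ 1 and α > 1, the Beta density is monotone increasing on [0,1]; the mode is at 1.
Mean = 9/(9+1) = 0.900.

maximum a posteriori estimate = 1.000, posterior mean = 0.900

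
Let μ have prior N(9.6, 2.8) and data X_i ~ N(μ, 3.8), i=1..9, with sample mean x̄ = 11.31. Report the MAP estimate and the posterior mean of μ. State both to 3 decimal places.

MAP = 11.086, posterior mean = 11.086

Posterior for μ is Normal. Precision-weighted mean: (1/2.8·9.6 + 9/3.8·11.31) / (1/2.8 + 9/3.8) = 11.086.
A Normal posterior is symmetric, so mode = mean.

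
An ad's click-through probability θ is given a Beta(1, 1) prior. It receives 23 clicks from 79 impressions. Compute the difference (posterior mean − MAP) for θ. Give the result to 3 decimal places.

0.005

Posterior: Beta(1+23, 1+56) = Beta(24, 57).
Mode = (24−1)/(24+57−2) = 23/79 = 0.291.
With a flat prior the MAP equals the MLE, 23/79.
Mean = 24/(24+57) = 24/81 = 0.296.
Difference = 0.296 − 0.291 = 0.005.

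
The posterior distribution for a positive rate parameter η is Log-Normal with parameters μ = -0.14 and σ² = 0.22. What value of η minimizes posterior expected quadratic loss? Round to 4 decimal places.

Mode = exp(μ − σ²) = exp(-0.36) = 0.6977.
Mean = exp(μ + σ²/2) = exp(-0.030) = 0.9704.
Quadratic loss ⇒ the optimal estimator is the posterior mean.

0.9704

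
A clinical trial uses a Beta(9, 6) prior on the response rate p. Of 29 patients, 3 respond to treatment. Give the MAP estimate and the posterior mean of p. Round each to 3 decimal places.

MAP = 0.262, posterior mean = 0.273

Posterior: Beta(9+3, 6+26) = Beta(12, 32).
Mode = (12−1)/(12+32−2) = 11/42 = 0.262.
Mean = 12/(12+32) = 12/44 = 0.273.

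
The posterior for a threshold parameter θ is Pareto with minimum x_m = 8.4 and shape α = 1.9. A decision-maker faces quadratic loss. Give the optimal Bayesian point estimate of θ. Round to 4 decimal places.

The Pareto density is strictly decreasing on [x_m, ∞), so the mode is x_m = 8.4000.
Mean = α·x_m/(α−1) = 1.9·8.4/0.9 = 17.7333.
Quadratic loss ⇒ the optimal estimator is the posterior mean.

17.7333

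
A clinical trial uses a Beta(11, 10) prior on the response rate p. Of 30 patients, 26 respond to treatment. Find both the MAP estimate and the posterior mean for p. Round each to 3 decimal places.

MAP estimate = 0.735, posterior mean = 0.725

Posterior: Beta(11+26, 10+4) = Beta(37, 14).
Mode = (37−1)/(37+14−2) = 36/49 = 0.735.
Mean = 37/(37+14) = 37/51 = 0.725.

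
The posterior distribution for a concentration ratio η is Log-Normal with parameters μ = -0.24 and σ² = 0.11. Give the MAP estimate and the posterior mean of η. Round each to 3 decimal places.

Mode = exp(μ − σ²) = exp(-0.35) = 0.705.
Mean = exp(μ + σ²/2) = exp(-0.185) = 0.831.
Mean > mode: the posterior has a right tail.

η_MAP = 0.705, E[η|data] = 0.831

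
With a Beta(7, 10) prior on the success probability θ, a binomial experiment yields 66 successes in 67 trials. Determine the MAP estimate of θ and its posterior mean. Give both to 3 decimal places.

MAP = 0.878; posterior mean = 0.869

Posterior: Beta(7+66, 10+1) = Beta(73, 11).
Mode = (73−1)/(73+11−2) = 72/82 = 0.878.
Mean = 73/(73+11) = 73/84 = 0.869.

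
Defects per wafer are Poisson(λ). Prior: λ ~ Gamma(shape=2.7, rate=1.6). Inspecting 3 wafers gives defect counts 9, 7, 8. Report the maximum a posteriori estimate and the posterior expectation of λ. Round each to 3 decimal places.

MAP: 5.587. Posterior mean: 5.804.

Σ counts = 24. Posterior: Gamma(shape = 2.7+24 = 26.7, rate = 1.6+3 = 4.6).
Mode = (α−1)/β = 25.7/4.6 = 5.587.
Mean = α/β = 26.7/4.6 = 5.804.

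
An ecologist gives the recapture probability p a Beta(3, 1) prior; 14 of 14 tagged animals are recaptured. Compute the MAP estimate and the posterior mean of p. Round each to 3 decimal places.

Posterior: Beta(3+14, 1+0) = Beta(17, 1).
Since β = 1 ≤ 1 and α > 1, the Beta density is monotone increasing on [0,1]; the mode is at 1.
Mean = 17/(17+1) = 0.944.

MAP = 1.000; posterior mean = 0.944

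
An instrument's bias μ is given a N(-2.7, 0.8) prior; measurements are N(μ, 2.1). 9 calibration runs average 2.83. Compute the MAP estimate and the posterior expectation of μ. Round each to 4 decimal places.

Posterior for μ is Normal. Precision-weighted mean: (1/0.8·-2.7 + 9/2.1·2.83) / (1/0.8 + 9/2.1) = 1.5813.
A Normal posterior is symmetric, so mode = mean.

MAP: 1.5813. Posterior mean: 1.5813.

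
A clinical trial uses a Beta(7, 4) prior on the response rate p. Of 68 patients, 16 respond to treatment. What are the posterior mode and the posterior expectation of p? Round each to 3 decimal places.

Posterior: Beta(7+16, 4+52) = Beta(23, 56).
Mode = (23−1)/(23+56−2) = 22/77 = 0.286.
Mean = 23/(23+56) = 23/79 = 0.291.
The posterior is right-skewed, so the mean exceeds the mode.

MAP = 0.286, posterior mean = 0.291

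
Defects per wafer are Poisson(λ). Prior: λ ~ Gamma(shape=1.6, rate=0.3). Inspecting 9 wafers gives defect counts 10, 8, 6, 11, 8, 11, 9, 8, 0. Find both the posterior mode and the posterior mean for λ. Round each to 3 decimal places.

MAP = 7.699, posterior mean = 7.806

Σ counts = 71. Posterior: Gamma(shape = 1.6+71 = 72.6, rate = 0.3+9 = 9.3).
Mode = (α−1)/β = 71.6/9.3 = 7.699.
Mean = α/β = 72.6/9.3 = 7.806.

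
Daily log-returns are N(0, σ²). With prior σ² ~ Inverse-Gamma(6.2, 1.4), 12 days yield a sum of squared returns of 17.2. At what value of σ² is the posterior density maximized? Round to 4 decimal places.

Posterior: Inverse-Gamma(shape = 6.2+12/2 = 12.2, scale = 1.4+17.2/2 = 10.0).
Mode = β/(α+1) = 10.0/13.2 = 0.7576.
Mean = β/(α−1) = 10.0/11.2 = 0.8929.
This is the posterior mode — the MAP estimate.

0.7576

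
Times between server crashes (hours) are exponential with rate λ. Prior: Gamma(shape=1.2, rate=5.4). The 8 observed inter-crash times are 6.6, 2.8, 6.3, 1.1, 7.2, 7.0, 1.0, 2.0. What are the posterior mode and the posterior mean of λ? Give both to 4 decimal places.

λ_MAP = 0.2081, E[λ|data] = 0.2335

Σ times = 34.0. Posterior: Gamma(shape = 1.2+8 = 9.2, rate = 5.4+34.0 = 39.4).
Mode = (α−1)/β = 8.2/39.4 = 0.2081.
Mean = α/β = 9.2/39.4 = 0.2335.
Mean > mode: the posterior has a right tail.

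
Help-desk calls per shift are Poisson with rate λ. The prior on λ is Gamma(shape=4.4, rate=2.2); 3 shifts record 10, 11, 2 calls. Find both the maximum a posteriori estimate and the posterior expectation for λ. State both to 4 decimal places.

Σ counts = 23. Posterior: Gamma(shape = 4.4+23 = 27.4, rate = 2.2+3 = 5.2).
Mode = (α−1)/β = 26.4/5.2 = 5.0769.
Mean = α/β = 27.4/5.2 = 5.2692.

MAP = 5.0769; posterior mean = 5.2692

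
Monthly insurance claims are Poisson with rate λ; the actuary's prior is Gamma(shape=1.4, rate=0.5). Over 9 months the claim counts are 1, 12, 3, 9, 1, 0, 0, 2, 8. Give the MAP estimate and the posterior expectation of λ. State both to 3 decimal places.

Σ counts = 36. Posterior: Gamma(shape = 1.4+36 = 37.4, rate = 0.5+9 = 9.5).
Mode = (α−1)/β = 36.4/9.5 = 3.832.
Mean = α/β = 37.4/9.5 = 3.937.
Mean > mode: the posterior has a right tail.

MAP = 3.832; posterior mean = 3.937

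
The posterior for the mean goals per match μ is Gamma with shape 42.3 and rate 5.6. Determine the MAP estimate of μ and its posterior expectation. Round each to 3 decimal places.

Mode = (α−1)/β = 41.3/5.6 = 7.375.
Mean = α/β = 42.3/5.6 = 7.554.

μ_MAP = 7.375, E[μ|data] = 7.554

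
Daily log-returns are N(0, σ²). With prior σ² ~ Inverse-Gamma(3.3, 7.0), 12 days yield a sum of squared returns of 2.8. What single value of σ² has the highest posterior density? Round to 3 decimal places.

Posterior: Inverse-Gamma(shape = 3.3+12/2 = 9.3, scale = 7.0+2.8/2 = 8.4).
Mode = β/(α+1) = 8.4/10.3 = 0.816.
Mean = β/(α−1) = 8.4/8.3 = 1.012.
This is the posterior mode — the MAP estimate.

0.816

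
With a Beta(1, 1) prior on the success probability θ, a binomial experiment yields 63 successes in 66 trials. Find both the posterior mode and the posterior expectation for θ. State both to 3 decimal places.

Posterior: Beta(1+63, 1+3) = Beta(64, 4).
Mode = (64−1)/(64+4−2) = 63/66 = 0.955.
With a flat prior the MAP equals the MLE, 63/66.
Mean = 64/(64+4) = 64/68 = 0.941.
The mean is pulled below the mode by the posterior's left skew.

posterior mode = 0.955, posterior expectation = 0.941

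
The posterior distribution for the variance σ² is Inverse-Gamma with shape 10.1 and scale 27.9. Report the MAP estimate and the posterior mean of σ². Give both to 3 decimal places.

Mode = β/(α+1) = 27.9/11.1 = 2.514.
Mean = β/(α−1) = 27.9/9.1 = 3.066.

MAP = 2.514; posterior mean = 3.066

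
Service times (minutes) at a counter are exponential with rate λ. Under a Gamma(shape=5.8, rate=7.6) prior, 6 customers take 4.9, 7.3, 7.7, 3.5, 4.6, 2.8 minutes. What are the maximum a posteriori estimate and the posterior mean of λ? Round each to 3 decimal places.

Σ times = 30.8. Posterior: Gamma(shape = 5.8+6 = 11.8, rate = 7.6+30.8 = 38.4).
Mode = (α−1)/β = 10.8/38.4 = 0.281.
Mean = α/β = 11.8/38.4 = 0.307.
The posterior is right-skewed, so the mean exceeds the mode.

λ_MAP = 0.281, E[λ|data] = 0.307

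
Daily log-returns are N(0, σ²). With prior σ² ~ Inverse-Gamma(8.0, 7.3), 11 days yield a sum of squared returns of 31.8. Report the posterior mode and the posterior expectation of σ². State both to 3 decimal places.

Posterior: Inverse-Gamma(shape = 8.0+11/2 = 13.5, scale = 7.3+31.8/2 = 23.2).
Mode = β/(α+1) = 23.2/14.5 = 1.600.
Mean = β/(α−1) = 23.2/12.5 = 1.856.
Mean > mode: the posterior has a right tail.

MAP = 1.600, posterior mean = 1.856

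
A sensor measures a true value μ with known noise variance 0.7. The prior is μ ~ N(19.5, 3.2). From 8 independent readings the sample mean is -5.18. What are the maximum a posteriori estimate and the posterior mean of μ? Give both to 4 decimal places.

maximum a posteriori estimate = -4.5231, posterior mean = -4.5231

Posterior for μ is Normal. Precision-weighted mean: (1/3.2·19.5 + 8/0.7·-5.18) / (1/3.2 + 8/0.7) = -4.5231.
A Normal posterior is symmetric, so mode = mean.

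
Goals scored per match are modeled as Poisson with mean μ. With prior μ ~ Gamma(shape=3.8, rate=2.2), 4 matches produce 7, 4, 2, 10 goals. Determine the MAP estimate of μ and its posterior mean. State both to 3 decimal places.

Σ counts = 23. Posterior: Gamma(shape = 3.8+23 = 26.8, rate = 2.2+4 = 6.2).
Mode = (α−1)/β = 25.8/6.2 = 4.161.
Mean = α/β = 26.8/6.2 = 4.323.
Right-skewed posterior ⇒ mode < mean.

MAP estimate = 4.161, posterior mean = 4.323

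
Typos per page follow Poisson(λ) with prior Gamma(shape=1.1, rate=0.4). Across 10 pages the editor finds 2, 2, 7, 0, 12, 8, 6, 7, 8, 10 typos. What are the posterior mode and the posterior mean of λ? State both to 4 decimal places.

λ_MAP = 5.9712, E[λ|data] = 6.0673

Σ counts = 62. Posterior: Gamma(shape = 1.1+62 = 63.1, rate = 0.4+10 = 10.4).
Mode = (α−1)/β = 62.1/10.4 = 5.9712.
Mean = α/β = 63.1/10.4 = 6.0673.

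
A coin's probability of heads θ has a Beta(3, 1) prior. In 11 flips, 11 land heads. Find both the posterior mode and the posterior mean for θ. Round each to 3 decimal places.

MAP = 1.000; posterior mean = 0.933

Posterior: Beta(3+11, 1+0) = Beta(14, 1).
Since β = 1 ≤ 1 and α > 1, the Beta density is monotone increasing on [0,1]; the mode is at 1.
Mean = 14/(14+1) = 0.933.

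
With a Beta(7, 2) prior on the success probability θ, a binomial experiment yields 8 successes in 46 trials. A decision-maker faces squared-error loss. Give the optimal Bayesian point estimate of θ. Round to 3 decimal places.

Posterior: Beta(7+8, 2+38) = Beta(15, 40).
Mode = (15−1)/(15+40−2) = 14/53 = 0.264.
Mean = 15/(15+40) = 15/55 = 0.273.
Squared-error loss ⇒ the optimal estimator is the posterior mean.

0.273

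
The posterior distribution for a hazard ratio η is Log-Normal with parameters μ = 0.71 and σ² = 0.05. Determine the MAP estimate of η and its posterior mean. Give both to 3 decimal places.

Mode = exp(μ − σ²) = exp(0.66) = 1.935.
Mean = exp(μ + σ²/2) = exp(0.735) = 2.085.
Mean > mode: the posterior has a right tail.

η_MAP = 1.935, E[η|data] = 2.085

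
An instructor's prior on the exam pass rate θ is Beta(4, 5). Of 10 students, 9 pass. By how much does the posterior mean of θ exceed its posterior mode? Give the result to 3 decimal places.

Posterior: Beta(4+9, 5+1) = Beta(13, 6).
Mode = (13−1)/(13+6−2) = 12/17 = 0.706.
Mean = 13/(13+6) = 13/19 = 0.684.
Difference = 0.684 − 0.706 = -0.022.

-0.022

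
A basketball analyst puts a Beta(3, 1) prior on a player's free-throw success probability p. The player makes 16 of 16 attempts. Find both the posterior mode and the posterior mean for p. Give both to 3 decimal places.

MAP = 1.000, posterior mean = 0.950

Posterior: Beta(3+16, 1+0) = Beta(19, 1).
Since β = 1 ≤ 1 and α > 1, the Beta density is monotone increasing on [0,1]; the mode is at 1.
Mean = 19/(19+1) = 0.950.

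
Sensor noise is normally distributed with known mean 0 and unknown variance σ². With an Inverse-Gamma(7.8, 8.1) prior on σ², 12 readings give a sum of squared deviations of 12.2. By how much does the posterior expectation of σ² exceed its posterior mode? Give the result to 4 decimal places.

Posterior: Inverse-Gamma(shape = 7.8+12/2 = 13.8, scale = 8.1+12.2/2 = 14.2).
Mode = β/(α+1) = 14.2/14.8 = 0.9595.
Mean = β/(α−1) = 14.2/12.8 = 1.1094.
Difference = 1.1094 − 0.9595 = 0.1499.
The posterior is right-skewed, so the mean exceeds the mode.

0.1499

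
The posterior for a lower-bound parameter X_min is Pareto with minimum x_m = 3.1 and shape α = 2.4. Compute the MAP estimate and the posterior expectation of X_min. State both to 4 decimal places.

X_min_MAP = 3.1000, E[X_min|data] = 5.3143

The Pareto density is strictly decreasing on [x_m, ∞), so the mode is x_m = 3.1000.
Mean = α·x_m/(α−1) = 2.4·3.1/1.4 = 5.3143.
Right-skewed posterior ⇒ mode < mean.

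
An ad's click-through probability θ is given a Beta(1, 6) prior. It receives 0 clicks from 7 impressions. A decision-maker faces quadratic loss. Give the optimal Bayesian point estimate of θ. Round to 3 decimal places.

0.071

Posterior: Beta(1+0, 6+7) = Beta(1, 13).
Since α = 1 ≤ 1 and β > 1, the Beta density is monotone decreasing on [0,1]; the mode is at 0.
Mean = 1/(1+13) = 0.071.
Quadratic loss ⇒ the optimal estimator is the posterior mean.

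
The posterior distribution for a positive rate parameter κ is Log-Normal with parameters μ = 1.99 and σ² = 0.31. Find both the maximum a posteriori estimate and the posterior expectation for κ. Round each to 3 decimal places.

maximum a posteriori estimate = 5.366, posterior expectation = 8.542

Mode = exp(μ − σ²) = exp(1.68) = 5.366.
Mean = exp(μ + σ²/2) = exp(2.145) = 8.542.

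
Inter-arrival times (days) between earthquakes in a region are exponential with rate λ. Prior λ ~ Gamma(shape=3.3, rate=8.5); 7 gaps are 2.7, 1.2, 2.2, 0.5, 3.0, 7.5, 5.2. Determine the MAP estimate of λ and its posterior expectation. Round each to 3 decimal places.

MAP = 0.302, posterior mean = 0.334

Σ times = 22.3. Posterior: Gamma(shape = 3.3+7 = 10.3, rate = 8.5+22.3 = 30.8).
Mode = (α−1)/β = 9.3/30.8 = 0.302.
Mean = α/β = 10.3/30.8 = 0.334.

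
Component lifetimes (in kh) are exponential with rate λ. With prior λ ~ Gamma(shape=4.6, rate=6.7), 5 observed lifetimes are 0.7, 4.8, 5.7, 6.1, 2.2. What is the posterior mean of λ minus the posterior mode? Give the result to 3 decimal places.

Σ times = 19.5. Posterior: Gamma(shape = 4.6+5 = 9.6, rate = 6.7+19.5 = 26.2).
Mode = (α−1)/β = 8.6/26.2 = 0.328.
Mean = α/β = 9.6/26.2 = 0.366.
Difference = 0.366 − 0.328 = 0.038.

0.038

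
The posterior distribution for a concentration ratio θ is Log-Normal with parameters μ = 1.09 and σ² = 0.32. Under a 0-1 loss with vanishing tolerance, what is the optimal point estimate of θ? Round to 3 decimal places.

Mode = exp(μ − σ²) = exp(0.77) = 2.160.
Mean = exp(μ + σ²/2) = exp(1.250) = 3.490.
This is the posterior mode — the MAP estimate.

2.160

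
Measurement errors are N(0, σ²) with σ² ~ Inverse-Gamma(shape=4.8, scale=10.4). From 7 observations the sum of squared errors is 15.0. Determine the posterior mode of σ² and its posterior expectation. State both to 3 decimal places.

σ²_MAP = 1.925, E[σ²|data] = 2.452

Posterior: Inverse-Gamma(shape = 4.8+7/2 = 8.3, scale = 10.4+15.0/2 = 17.9).
Mode = β/(α+1) = 17.9/9.3 = 1.925.
Mean = β/(α−1) = 17.9/7.3 = 2.452.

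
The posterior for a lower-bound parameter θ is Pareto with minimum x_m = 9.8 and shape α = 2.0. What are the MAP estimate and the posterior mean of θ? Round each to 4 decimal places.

MAP = 9.8000, posterior mean = 19.6000

The Pareto density is strictly decreasing on [x_m, ∞), so the mode is x_m = 9.8000.
Mean = α·x_m/(α−1) = 2.0·9.8/1.0 = 19.6000.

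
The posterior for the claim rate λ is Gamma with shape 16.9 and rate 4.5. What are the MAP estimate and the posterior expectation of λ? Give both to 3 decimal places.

Mode = (α−1)/β = 15.9/4.5 = 3.533.
Mean = α/β = 16.9/4.5 = 3.756.

MAP = 3.533, posterior mean = 3.756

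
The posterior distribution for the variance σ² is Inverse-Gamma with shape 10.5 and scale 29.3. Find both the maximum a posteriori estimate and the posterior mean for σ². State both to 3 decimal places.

maximum a posteriori estimate = 2.548, posterior mean = 3.084

Mode = β/(α+1) = 29.3/11.5 = 2.548.
Mean = β/(α−1) = 29.3/9.5 = 3.084.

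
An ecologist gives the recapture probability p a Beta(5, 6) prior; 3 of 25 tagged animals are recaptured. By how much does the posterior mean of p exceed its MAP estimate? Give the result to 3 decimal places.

Posterior: Beta(5+3, 6+22) = Beta(8, 28).
Mode = (8−1)/(8+28−2) = 7/34 = 0.206.
Mean = 8/(8+28) = 8/36 = 0.222.
Difference = 0.222 − 0.206 = 0.016.

0.016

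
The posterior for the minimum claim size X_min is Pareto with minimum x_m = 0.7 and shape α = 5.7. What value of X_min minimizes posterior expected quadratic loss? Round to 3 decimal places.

The Pareto density is strictly decreasing on [x_m, ∞), so the mode is x_m = 0.700.
Mean = α·x_m/(α−1) = 5.7·0.7/4.7 = 0.849.
Quadratic loss ⇒ the optimal estimator is the posterior mean.

0.849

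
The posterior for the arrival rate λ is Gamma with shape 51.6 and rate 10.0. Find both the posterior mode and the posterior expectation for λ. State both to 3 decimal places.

Mode = (α−1)/β = 50.6/10.0 = 5.060.
Mean = α/β = 51.6/10.0 = 5.160.
The mean is pulled above the mode by the posterior's right skew.

posterior mode = 5.060, posterior expectation = 5.160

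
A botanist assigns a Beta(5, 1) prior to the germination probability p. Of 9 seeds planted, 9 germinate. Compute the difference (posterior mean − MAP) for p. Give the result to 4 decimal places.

-0.0667

Posterior: Beta(5+9, 1+0) = Beta(14, 1).
Since β = 1 ≤ 1 and α > 1, the Beta density is monotone increasing on [0,1]; the mode is at 1.
Mean = 14/(14+1) = 0.9333.
Difference = 0.9333 − 1.0000 = -0.0667.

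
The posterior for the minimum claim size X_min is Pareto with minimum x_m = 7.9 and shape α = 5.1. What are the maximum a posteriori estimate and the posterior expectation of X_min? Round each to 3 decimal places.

MAP = 7.900; posterior mean = 9.827

The Pareto density is strictly decreasing on [x_m, ∞), so the mode is x_m = 7.900.
Mean = α·x_m/(α−1) = 5.1·7.9/4.1 = 9.827.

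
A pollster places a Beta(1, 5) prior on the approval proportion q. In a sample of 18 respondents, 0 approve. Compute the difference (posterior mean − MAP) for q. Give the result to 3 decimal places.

Posterior: Beta(1+0, 5+18) = Beta(1, 23).
Since α = 1 ≤ 1 and β > 1, the Beta density is monotone decreasing on [0,1]; the mode is at 0.
Mean = 1/(1+23) = 0.042.
Difference = 0.042 − 0.000 = 0.042.

0.042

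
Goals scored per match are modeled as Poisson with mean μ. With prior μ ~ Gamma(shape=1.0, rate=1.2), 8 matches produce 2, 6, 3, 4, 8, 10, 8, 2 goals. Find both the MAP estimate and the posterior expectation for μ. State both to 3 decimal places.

MAP: 4.674. Posterior mean: 4.783.

Σ counts = 43. Posterior: Gamma(shape = 1.0+43 = 44.0, rate = 1.2+8 = 9.2).
Mode = (α−1)/β = 43.0/9.2 = 4.674.
Mean = α/β = 44.0/9.2 = 4.783.
Right-skewed posterior ⇒ mode < mean.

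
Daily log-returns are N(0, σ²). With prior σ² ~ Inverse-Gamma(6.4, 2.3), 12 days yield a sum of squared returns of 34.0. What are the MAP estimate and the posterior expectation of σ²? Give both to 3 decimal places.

Posterior: Inverse-Gamma(shape = 6.4+12/2 = 12.4, scale = 2.3+34.0/2 = 19.3).
Mode = β/(α+1) = 19.3/13.4 = 1.440.
Mean = β/(α−1) = 19.3/11.4 = 1.693.

MAP: 1.440. Posterior mean: 1.693.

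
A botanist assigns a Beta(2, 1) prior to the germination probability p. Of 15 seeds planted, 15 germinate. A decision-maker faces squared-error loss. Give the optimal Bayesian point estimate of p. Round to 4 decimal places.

Posterior: Beta(2+15, 1+0) = Beta(17, 1).
Since β = 1 ≤ 1 and α > 1, the Beta density is monotone increasing on [0,1]; the mode is at 1.
Mean = 17/(17+1) = 0.9444.
Squared-error loss ⇒ the optimal estimator is the posterior mean.

0.9444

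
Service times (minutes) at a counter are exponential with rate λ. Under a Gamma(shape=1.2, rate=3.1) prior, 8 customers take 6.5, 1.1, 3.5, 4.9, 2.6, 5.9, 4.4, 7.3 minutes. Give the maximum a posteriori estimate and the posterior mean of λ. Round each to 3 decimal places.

Σ times = 36.2. Posterior: Gamma(shape = 1.2+8 = 9.2, rate = 3.1+36.2 = 39.3).
Mode = (α−1)/β = 8.2/39.3 = 0.209.
Mean = α/β = 9.2/39.3 = 0.234.
The mean is pulled above the mode by the posterior's right skew.

MAP = 0.209, posterior mean = 0.234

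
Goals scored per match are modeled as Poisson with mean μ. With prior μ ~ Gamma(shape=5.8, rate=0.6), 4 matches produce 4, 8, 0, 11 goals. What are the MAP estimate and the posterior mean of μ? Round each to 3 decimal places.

Σ counts = 23. Posterior: Gamma(shape = 5.8+23 = 28.8, rate = 0.6+4 = 4.6).
Mode = (α−1)/β = 27.8/4.6 = 6.043.
Mean = α/β = 28.8/4.6 = 6.261.

MAP = 6.043, posterior mean = 6.261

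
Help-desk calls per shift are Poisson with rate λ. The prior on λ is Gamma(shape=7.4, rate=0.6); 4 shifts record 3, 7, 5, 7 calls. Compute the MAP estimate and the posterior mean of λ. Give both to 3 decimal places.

MAP = 6.174; posterior mean = 6.391

Σ counts = 22. Posterior: Gamma(shape = 7.4+22 = 29.4, rate = 0.6+4 = 4.6).
Mode = (α−1)/β = 28.4/4.6 = 6.174.
Mean = α/β = 29.4/4.6 = 6.391.
Mean > mode: the posterior has a right tail.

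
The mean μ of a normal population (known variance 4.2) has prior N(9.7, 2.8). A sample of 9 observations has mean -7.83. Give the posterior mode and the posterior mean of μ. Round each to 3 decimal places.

Posterior for μ is Normal. Precision-weighted mean: (1/2.8·9.7 + 9/4.2·-7.83) / (1/2.8 + 9/4.2) = -5.326.
A Normal posterior is symmetric, so mode = mean.

MAP: -5.326. Posterior mean: -5.326.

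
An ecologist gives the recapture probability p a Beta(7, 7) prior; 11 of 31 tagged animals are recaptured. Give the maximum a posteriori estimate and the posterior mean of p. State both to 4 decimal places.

Posterior: Beta(7+11, 7+20) = Beta(18, 27).
Mode = (18−1)/(18+27−2) = 17/43 = 0.3953.
Mean = 18/(18+27) = 18/45 = 0.4000.
Mean > mode: the posterior has a right tail.

MAP = 0.3953; posterior mean = 0.4000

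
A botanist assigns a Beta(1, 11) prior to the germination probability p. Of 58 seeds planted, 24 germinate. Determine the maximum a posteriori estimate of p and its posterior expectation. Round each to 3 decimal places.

MAP = 0.353; posterior mean = 0.357

Posterior: Beta(1+24, 11+34) = Beta(25, 45).
Mode = (25−1)/(25+45−2) = 24/68 = 0.353.
Mean = 25/(25+45) = 25/70 = 0.357.
The posterior is right-skewed, so the mean exceeds the mode.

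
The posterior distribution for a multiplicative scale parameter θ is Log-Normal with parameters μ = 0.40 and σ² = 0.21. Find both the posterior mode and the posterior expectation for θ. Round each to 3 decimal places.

θ_MAP = 1.209, E[θ|data] = 1.657

Mode = exp(μ − σ²) = exp(0.19) = 1.209.
Mean = exp(μ + σ²/2) = exp(0.505) = 1.657.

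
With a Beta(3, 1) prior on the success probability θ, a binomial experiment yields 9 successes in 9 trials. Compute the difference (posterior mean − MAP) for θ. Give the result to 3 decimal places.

-0.077

Posterior: Beta(3+9, 1+0) = Beta(12, 1).
Since β = 1 ≤ 1 and α > 1, the Beta density is monotone increasing on [0,1]; the mode is at 1.
Mean = 12/(12+1) = 0.923.
Difference = 0.923 − 1.000 = -0.077.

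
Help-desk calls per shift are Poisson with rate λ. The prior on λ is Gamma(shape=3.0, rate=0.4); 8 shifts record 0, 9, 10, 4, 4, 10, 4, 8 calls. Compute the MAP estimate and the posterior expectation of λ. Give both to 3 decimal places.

MAP: 6.071. Posterior mean: 6.190.

Σ counts = 49. Posterior: Gamma(shape = 3.0+49 = 52.0, rate = 0.4+8 = 8.4).
Mode = (α−1)/β = 51.0/8.4 = 6.071.
Mean = α/β = 52.0/8.4 = 6.190.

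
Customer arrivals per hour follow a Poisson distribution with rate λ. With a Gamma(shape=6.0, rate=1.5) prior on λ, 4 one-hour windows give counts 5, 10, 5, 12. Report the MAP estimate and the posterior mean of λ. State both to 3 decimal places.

MAP = 6.727, posterior mean = 6.909

Σ counts = 32. Posterior: Gamma(shape = 6.0+32 = 38.0, rate = 1.5+4 = 5.5).
Mode = (α−1)/β = 37.0/5.5 = 6.727.
Mean = α/β = 38.0/5.5 = 6.909.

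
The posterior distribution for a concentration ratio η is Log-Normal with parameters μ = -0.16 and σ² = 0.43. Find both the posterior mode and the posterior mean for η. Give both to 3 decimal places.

Mode = exp(μ − σ²) = exp(-0.59) = 0.554.
Mean = exp(μ + σ²/2) = exp(0.055) = 1.057.
The posterior is right-skewed, so the mean exceeds the mode.

MAP = 0.554; posterior mean = 1.057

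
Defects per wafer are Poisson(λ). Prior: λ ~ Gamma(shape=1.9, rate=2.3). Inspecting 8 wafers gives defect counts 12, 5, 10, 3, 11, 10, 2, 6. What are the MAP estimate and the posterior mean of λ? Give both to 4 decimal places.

Σ counts = 59. Posterior: Gamma(shape = 1.9+59 = 60.9, rate = 2.3+8 = 10.3).
Mode = (α−1)/β = 59.9/10.3 = 5.8155.
Mean = α/β = 60.9/10.3 = 5.9126.

MAP estimate = 5.8155, posterior mean = 5.9126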